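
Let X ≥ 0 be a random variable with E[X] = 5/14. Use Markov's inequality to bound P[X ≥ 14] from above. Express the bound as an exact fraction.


μ = E[X] = 5/14, a = 14.
Markov: P[X ≥ 14] ≤ μ/a = (5/14)/14 = 5/196.
Numerically: ≈ 0.0255.
(Since a = 14 > μ = 0.3571, the bound 5/196 is < 1 and informative.)

P[X ≥ 14] ≤ 5/196 ≈ 0.0255.


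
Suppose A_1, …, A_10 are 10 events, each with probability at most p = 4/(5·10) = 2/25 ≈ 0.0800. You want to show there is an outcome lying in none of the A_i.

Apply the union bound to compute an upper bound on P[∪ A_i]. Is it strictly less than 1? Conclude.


Union bound: P[∪_{i=1}^{10} A_i] ≤ Σ_i P[A_i] ≤ 10·p = 10·(2/25) = 4/5.
Numerically: 4/5 ≈ 0.8000.
Is 4/5 < 1? YES.
Since P[∪ A_i] ≤ 4/5 < 1, the complement has P[∩ A_i^c] ≥ 1 − 4/5 = 1/5 > 0, so some outcome avoids every A_i.

10·p = 4/5 ≈ 0.8000; existence CERTIFIED by the union bound.


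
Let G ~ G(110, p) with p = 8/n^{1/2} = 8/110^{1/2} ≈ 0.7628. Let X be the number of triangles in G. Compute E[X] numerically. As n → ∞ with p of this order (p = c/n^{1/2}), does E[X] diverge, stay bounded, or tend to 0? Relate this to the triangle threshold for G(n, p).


Number of potential triangles: C(110, 3) = 215820.
Each occurs with probability p³ ≈ (0.7628)³ ≈ 4.437935e-01.
By linearity: E[X] = C(110, 3)·p³ ≈ 215820 · 4.437935e-01 ≈ 95779.5123.
Since α = 1/2 < 1, p = c/n^{1/2} ≫ 1/n is above the triangle threshold p ~ 1/n. Asymptotically E[X] ~ (c³/6)·n^{3(1−α)} = (8³/6)·n^{1.5} → ∞; triangles are abundant w.h.p.

E[X] ≈ 95779.5123; in regime p = Θ(1/n^{1/2}) E[X] diverges (above the triangle threshold p ~ 1/n).


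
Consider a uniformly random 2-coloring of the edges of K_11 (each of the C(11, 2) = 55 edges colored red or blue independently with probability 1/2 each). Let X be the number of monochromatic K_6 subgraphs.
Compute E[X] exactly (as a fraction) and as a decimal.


Let X = Σ_S X_S over the C(11, 6) = 462 subsets S of size 6, where X_S = 1 if the K_6 on S is monochromatic.
For a fixed S, the K_6 on S has C(6, 2) = 15 edges. P[all 15 edges red] = (1/2)^15, and likewise for blue, so P[monochromatic] = 2·(1/2)^15 = 2^{1 − 15} = 1/16384.
By linearity: E[X] = C(11, 6) · 2^{1 − 15} = 462 · 1/16384 = 231/8192.
Numerically: E[X] ≈ 0.028.

E[X] = C(11,6)·2^(1−C(6,2)) = 231/8192 ≈ 0.028.


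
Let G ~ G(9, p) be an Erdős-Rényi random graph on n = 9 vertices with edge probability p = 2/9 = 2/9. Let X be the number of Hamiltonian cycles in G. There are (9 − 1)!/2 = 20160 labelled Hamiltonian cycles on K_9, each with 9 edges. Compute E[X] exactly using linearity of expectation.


K_9 has (9 − 1)!/2 = 20160 labelled Hamiltonian cycles.
For each such Hamiltonian cycle H, let X_H = 1 if all 9 edges of H are present in G. Then P[X_H = 1] = p^{9} = (2/9)^{9} = 512/387420489.
By linearity of expectation: E[X] = Σ_H E[X_H] = 20160 · p^{9} = 20160 · 512/387420489 = 1146880/43046721.
Numerically: E[X] ≈ 0.0266.

E[X] = 20160 · (2/9)^{9} = 1146880/43046721 ≈ 0.0266.


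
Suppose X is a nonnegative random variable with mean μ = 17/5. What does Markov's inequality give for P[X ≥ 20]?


μ = E[X] = 17/5, a = 20.
Markov: P[X ≥ 20] ≤ μ/a = (17/5)/20 = 17/100.
Numerically: ≈ 0.17000.
(Since a = 20 > μ = 3.40000, the bound 17/100 is < 1 and informative.)

P[X ≥ 20] ≤ 17/100 ≈ 0.17000.


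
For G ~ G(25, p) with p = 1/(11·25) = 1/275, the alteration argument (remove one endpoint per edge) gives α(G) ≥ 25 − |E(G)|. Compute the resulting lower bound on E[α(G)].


E[|E(G)|] = C(25, 2)·p = 300 · (1/275) = 12/11.
E[α(G)] ≥ n − E[|E(G)|] = 25 − 12/11 = 263/11.
Numerically: ≈ 23.909.
(This is only a lower bound; the true E[α(G)] may be larger.)

E[α(G)] ≥ 263/11 ≈ 23.909.


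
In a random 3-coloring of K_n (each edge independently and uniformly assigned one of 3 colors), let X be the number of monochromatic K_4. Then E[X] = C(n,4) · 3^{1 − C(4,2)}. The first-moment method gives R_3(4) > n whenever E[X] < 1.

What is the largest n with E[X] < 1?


We need C(n, 4) · 3^{1 − 6} < 1, i.e. C(n, 4) < 3^{6 − 1} = 243.
Check values of n near the boundary:
  n = 7: C(7, 4) = 35; 35 < 243? YES
  n = 8: C(8, 4) = 70; 70 < 243? YES
  n = 9: C(9, 4) = 126; 126 < 243? YES
  n = 10: C(10, 4) = 210; 210 < 243? YES
  n = 11: C(11, 4) = 330; 330 < 243? NO
  n = 12: C(12, 4) = 495; 495 < 243? NO
The largest n with C(n, 4) < 243 is n = 10 (where E[X] = 70/81 ≈ 0.8641975). Hence R_3(4) > 10, i.e. R_3(4) ≥ 11.

Largest n = 10; hence R_3(4) > 10.


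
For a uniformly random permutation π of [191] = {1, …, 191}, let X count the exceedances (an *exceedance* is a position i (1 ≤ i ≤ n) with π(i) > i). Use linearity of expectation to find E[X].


Write X = Σ_{i=1}^{191} X_i, where X_i = 1_{π(i) > i}.
For each fixed i, π(i) is uniform over {1, …, 191} (marginal of a uniform permutation), so P[π(i) > i] = (n − i)/n. Summing: Σ_{i=1}^{191} (n − i)/n = (0 + 1 + … + 190)/191 = 191(191 − 1)/(2·191) = (191 − 1)/2.
Hence E[X] = Σ_{i=1}^{191} (191 − i)/191 = 95 ≈ 95.000.

E[X] = 95 = 95.000.


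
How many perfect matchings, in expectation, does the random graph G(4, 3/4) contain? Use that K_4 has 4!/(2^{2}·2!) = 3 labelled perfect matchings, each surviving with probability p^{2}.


K_4 has 4!/(2^{2}·2!) = 3 labelled perfect matchings.
For each such perfect matching H, let X_H = 1 if all 2 edges of H are present in G. Then P[X_H = 1] = p^{2} = (3/4)^{2} = 9/16.
Summing the indicators: E[X] = Σ_H E[X_H] = 3 · p^{2} = 3 · 9/16 = 27/16.
Numerically: E[X] ≈ 1.69.

E[X] = 3 · (3/4)^{2} = 27/16 ≈ 1.69.


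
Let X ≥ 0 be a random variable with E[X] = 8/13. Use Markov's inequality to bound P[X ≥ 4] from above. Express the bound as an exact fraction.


μ = E[X] = 8/13, a = 4.
Markov: P[X ≥ 4] ≤ μ/a = (8/13)/4 = 2/13.
Numerically: ≈ 0.153846.
(Since a = 4 > μ = 0.615385, the bound 2/13 is < 1 and informative.)

P[X ≥ 4] ≤ 2/13 ≈ 0.153846.


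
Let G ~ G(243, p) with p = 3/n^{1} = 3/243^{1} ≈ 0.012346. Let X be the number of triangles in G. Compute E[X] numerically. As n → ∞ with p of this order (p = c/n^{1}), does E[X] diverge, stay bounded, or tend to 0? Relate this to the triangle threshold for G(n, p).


Number of potential triangles: C(243, 3) = 2362041.
Each occurs with probability p³ ≈ (0.012346)³ ≈ 1.8816764e-06.
By linearity: E[X] = C(243, 3)·p³ ≈ 2362041 · 1.8816764e-06 ≈ 4.44460.
Here α = 1, so p = 3/n is exactly at the triangle threshold p ~ 1/n. Asymptotically E[X] → c³/6 = 3³/6 = 9/2 ≈ 4.50000, a bounded constant. In this regime the triangle count is asymptotically Poisson(c³/6).

E[X] ≈ 4.44460; in regime p = Θ(1/n^{1}) E[X] stays bounded (at the triangle threshold p ~ 1/n).


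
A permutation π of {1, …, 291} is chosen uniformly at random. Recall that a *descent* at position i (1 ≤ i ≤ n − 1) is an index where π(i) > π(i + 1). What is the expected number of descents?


Write X = Σ X_I over i = 1, …, 290, with X_I the indicator of one descent.
There are 290 indicators.
For each fixed i, the pair (π(i), π(i+1)) is a uniformly random ordered pair of distinct values from {1, …, 291}; by symmetry P[π(i) > π(i+1)] = 1/2.
By linearity: E[X] = 290 · (1/2) = (291 − 1) · (1/2) = 145 ≈ 145.0000.

E[X] = 145 = 145.0000.


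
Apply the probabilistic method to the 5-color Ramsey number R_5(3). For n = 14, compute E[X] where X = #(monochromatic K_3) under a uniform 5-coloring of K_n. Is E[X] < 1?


E[X] = C(14, 3) · 5^{1 − 3} = 364 · 5^{−2} = 364/25.
As a reduced fraction: E[X] = 364/25 ≈ 14.56000.
Is E[X] < 1? NO.
Since E[X] ≥ 1, the first-moment bound is inconclusive at n = 14; it does NOT by itself certify R_5(3) > 14.

E[X] = 364/25 ≈ 14.56000; E[X] ≥ 1; first-moment method inconclusive here.


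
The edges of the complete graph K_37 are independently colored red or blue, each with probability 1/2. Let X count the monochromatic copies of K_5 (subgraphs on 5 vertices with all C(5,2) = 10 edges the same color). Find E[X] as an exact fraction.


Let X = Σ_S X_S over the C(37, 5) = 435897 subsets S of size 5, where X_S = 1 if the K_5 on S is monochromatic.
For a fixed S, the K_5 on S has C(5, 2) = 10 edges. P[all 10 edges red] = (1/2)^10, and likewise for blue, so P[monochromatic] = 2·(1/2)^10 = 2^{1 − 10} = 1/512.
Summing: E[X] = C(37, 5) · 2^{1 − 10} = 435897 · 1/512 = 435897/512.
Numerically: E[X] ≈ 851.361328.

E[X] = C(37,5)·2^(1−C(5,2)) = 435897/512 ≈ 851.361328.


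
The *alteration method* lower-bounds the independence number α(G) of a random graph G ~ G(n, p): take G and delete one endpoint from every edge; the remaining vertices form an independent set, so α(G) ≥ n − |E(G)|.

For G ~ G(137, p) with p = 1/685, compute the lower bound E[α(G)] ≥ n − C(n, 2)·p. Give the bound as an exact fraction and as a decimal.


E[|E(G)|] = C(137, 2)·p = 9316 · (1/685) = 68/5.
E[α(G)] ≥ n − E[|E(G)|] = 137 − 68/5 = 617/5.
Numerically: ≈ 123.400000.
(This is only a lower bound; the true E[α(G)] may be larger.)

E[α(G)] ≥ 617/5 ≈ 123.400000.


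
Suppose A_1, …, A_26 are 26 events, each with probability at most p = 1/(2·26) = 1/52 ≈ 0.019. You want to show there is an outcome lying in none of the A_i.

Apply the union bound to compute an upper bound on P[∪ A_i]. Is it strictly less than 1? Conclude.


Union bound: P[∪_{i=1}^{26} A_i] ≤ Σ_i P[A_i] ≤ 26·p = 26·(1/52) = 1/2.
Numerically: 1/2 ≈ 0.500.
Is 1/2 < 1? YES.
Since P[∪ A_i] ≤ 1/2 < 1, the complement has P[∩ A_i^c] ≥ 1 − 1/2 = 1/2 > 0, so some outcome avoids every A_i.

26·p = 1/2 ≈ 0.500; existence CERTIFIED by the union bound.


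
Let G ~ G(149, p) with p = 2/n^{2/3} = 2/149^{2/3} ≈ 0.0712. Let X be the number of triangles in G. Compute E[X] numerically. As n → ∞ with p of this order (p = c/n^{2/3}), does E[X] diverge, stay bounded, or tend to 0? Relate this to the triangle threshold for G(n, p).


Number of potential triangles: C(149, 3) = 540274.
Each occurs with probability p³ ≈ (0.0712)³ ≈ 3.60344e-04.
By linearity: E[X] = C(149, 3)·p³ ≈ 540274 · 3.60344e-04 ≈ 194.685.
Since α = 2/3 < 1, p = c/n^{2/3} ≫ 1/n is above the triangle threshold p ~ 1/n. Asymptotically E[X] ~ (c³/6)·n^{3(1−α)} = (2³/6)·n^{1} → ∞; triangles are abundant w.h.p.

E[X] ≈ 194.685; in regime p = Θ(1/n^{2/3}) E[X] diverges (above the triangle threshold p ~ 1/n).


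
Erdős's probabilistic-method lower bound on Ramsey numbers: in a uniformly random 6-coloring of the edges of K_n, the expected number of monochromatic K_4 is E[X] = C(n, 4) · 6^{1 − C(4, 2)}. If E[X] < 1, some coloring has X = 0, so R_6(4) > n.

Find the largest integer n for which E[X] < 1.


We need C(n, 4) · 6^{1 − 6} < 1, i.e. C(n, 4) < 6^{6 − 1} = 7776.
Check values of n near the boundary:
  n = 18: C(18, 4) = 3060; 3060 < 7776? YES
  n = 19: C(19, 4) = 3876; 3876 < 7776? YES
  n = 20: C(20, 4) = 4845; 4845 < 7776? YES
  n = 21: C(21, 4) = 5985; 5985 < 7776? YES
  n = 22: C(22, 4) = 7315; 7315 < 7776? YES
  n = 23: C(23, 4) = 8855; 8855 < 7776? NO
  n = 24: C(24, 4) = 10626; 10626 < 7776? NO
The largest n with C(n, 4) < 7776 is n = 22 (where E[X] = 7315/7776 ≈ 0.9407150). Hence R_6(4) > 22, i.e. R_6(4) ≥ 23.

Largest n = 22; hence R_6(4) > 22.


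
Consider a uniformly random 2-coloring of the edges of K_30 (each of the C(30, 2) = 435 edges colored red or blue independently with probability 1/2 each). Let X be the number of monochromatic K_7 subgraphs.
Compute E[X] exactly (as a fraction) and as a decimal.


Let X = Σ_S X_S over the C(30, 7) = 2035800 subsets S of size 7, where X_S = 1 if the K_7 on S is monochromatic.
For a fixed S, the K_7 on S has C(7, 2) = 21 edges. P[all 21 edges red] = (1/2)^21, and likewise for blue, so P[monochromatic] = 2·(1/2)^21 = 2^{1 − 21} = 1/1048576.
By linearity of expectation: E[X] = C(30, 7) · 2^{1 − 21} = 2035800 · 1/1048576 = 254475/131072.
Numerically: E[X] ≈ 1.94149.

E[X] = C(30,7)·2^(1−C(7,2)) = 254475/131072 ≈ 1.94149.


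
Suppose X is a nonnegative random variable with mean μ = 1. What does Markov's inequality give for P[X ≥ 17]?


μ = E[X] = 1, a = 17.
Markov: P[X ≥ 17] ≤ μ/a = (1)/17 = 1/17.
Numerically: ≈ 0.0588.
(Since a = 17 > μ = 1.0000, the bound 1/17 is < 1 and informative.)

P[X ≥ 17] ≤ 1/17 ≈ 0.0588.


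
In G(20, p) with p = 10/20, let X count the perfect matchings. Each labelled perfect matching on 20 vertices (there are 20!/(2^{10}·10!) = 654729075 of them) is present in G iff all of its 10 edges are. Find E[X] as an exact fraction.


K_20 has 20!/(2^{10}·10!) = 654729075 labelled perfect matchings.
For each such perfect matching H, let X_H = 1 if all 10 edges of H are present in G. Then P[X_H = 1] = p^{10} = (1/2)^{10} = 1/1024.
Summing the indicators: E[X] = Σ_H E[X_H] = 654729075 · p^{10} = 654729075 · 1/1024 = 654729075/1024.
Numerically: E[X] ≈ 639384.

E[X] = 654729075 · (1/2)^{10} = 654729075/1024 ≈ 639384.


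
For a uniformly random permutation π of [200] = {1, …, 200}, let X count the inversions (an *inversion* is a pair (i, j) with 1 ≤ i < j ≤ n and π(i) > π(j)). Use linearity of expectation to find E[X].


Write X = Σ X_I over the C(200, 2) = 19900 pairs i < j, with X_I the indicator of one inversion.
There are 19900 indicators.
For each fixed pair i < j, the values π(i) and π(j) are two distinct elements of {1, …, 200} in uniformly random order; by symmetry P[π(i) > π(j)] = 1/2.
By linearity: E[X] = 19900 · (1/2) = C(200, 2) · (1/2) = 19900/2 = 9950 ≈ 9950.000000.

E[X] = 9950 = 9950.000000.


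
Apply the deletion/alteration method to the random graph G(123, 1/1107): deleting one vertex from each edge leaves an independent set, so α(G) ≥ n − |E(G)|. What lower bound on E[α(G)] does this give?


E[|E(G)|] = C(123, 2)·p = 7503 · (1/1107) = 61/9.
E[α(G)] ≥ n − E[|E(G)|] = 123 − 61/9 = 1046/9.
Numerically: ≈ 116.222222.
(This is only a lower bound; the true E[α(G)] may be larger.)

E[α(G)] ≥ 1046/9 ≈ 116.222222.


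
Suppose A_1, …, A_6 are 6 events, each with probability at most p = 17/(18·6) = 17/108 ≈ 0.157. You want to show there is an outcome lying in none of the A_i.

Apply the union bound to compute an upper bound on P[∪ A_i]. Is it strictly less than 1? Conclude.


Union bound: P[∪_{i=1}^{6} A_i] ≤ Σ_i P[A_i] ≤ 6·p = 6·(17/108) = 17/18.
Numerically: 17/18 ≈ 0.944.
Is 17/18 < 1? YES.
Since P[∪ A_i] ≤ 17/18 < 1, the complement has P[∩ A_i^c] ≥ 1 − 17/18 = 1/18 > 0, so some outcome avoids every A_i.

6·p = 17/18 ≈ 0.944; existence CERTIFIED by the union bound.


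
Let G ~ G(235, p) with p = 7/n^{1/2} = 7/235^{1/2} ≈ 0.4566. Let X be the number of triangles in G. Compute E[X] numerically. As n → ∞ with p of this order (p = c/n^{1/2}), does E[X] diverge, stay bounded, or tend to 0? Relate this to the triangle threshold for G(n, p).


Number of potential triangles: C(235, 3) = 2135445.
Each occurs with probability p³ ≈ (0.4566)³ ≈ 9.521214e-02.
By linearity: E[X] = C(235, 3)·p³ ≈ 2135445 · 9.521214e-02 ≈ 203320.2884.
Since α = 1/2 < 1, p = c/n^{1/2} ≫ 1/n is above the triangle threshold p ~ 1/n. Asymptotically E[X] ~ (c³/6)·n^{3(1−α)} = (7³/6)·n^{1.5} → ∞; triangles are abundant w.h.p.

E[X] ≈ 203320.2884; in regime p = Θ(1/n^{1/2}) E[X] diverges (above the triangle threshold p ~ 1/n).


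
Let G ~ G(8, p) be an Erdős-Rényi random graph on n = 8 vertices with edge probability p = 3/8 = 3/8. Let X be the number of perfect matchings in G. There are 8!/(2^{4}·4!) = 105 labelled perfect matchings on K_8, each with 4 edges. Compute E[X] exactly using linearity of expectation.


K_8 has 8!/(2^{4}·4!) = 105 labelled perfect matchings.
For each such perfect matching H, let X_H = 1 if all 4 edges of H are present in G. Then P[X_H = 1] = p^{4} = (3/8)^{4} = 81/4096.
Summing the indicators: E[X] = Σ_H E[X_H] = 105 · p^{4} = 105 · 81/4096 = 8505/4096.
Numerically: E[X] ≈ 2.076.

E[X] = 105 · (3/8)^{4} = 8505/4096 ≈ 2.076.


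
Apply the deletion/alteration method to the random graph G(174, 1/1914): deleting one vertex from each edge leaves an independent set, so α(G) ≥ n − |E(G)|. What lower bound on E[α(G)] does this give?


E[|E(G)|] = C(174, 2)·p = 15051 · (1/1914) = 173/22.
E[α(G)] ≥ n − E[|E(G)|] = 174 − 173/22 = 3655/22.
Numerically: ≈ 166.136364.
(This is only a lower bound; the true E[α(G)] may be larger.)

E[α(G)] ≥ 3655/22 ≈ 166.136364.


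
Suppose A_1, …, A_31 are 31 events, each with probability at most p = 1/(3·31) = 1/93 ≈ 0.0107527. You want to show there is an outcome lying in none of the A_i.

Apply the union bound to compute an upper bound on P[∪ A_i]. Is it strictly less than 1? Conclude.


Union bound: P[∪_{i=1}^{31} A_i] ≤ Σ_i P[A_i] ≤ 31·p = 31·(1/93) = 1/3.
Numerically: 1/3 ≈ 0.3333333.
Is 1/3 < 1? YES.
Since P[∪ A_i] ≤ 1/3 < 1, the complement has P[∩ A_i^c] ≥ 1 − 1/3 = 2/3 > 0, so some outcome avoids every A_i.

31·p = 1/3 ≈ 0.3333333; existence CERTIFIED by the union bound.


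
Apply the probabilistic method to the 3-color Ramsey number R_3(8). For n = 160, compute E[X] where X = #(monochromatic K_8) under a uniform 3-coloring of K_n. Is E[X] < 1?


E[X] = C(160, 8) · 3^{1 − 28} = 8917061687820 · 3^{−27} = 8917061687820/7625597484987.
As a reduced fraction: E[X] = 990784631980/847288609443 ≈ 1.169.
Is E[X] < 1? NO.
Since E[X] ≥ 1, the first-moment bound is inconclusive at n = 160; it does NOT by itself certify R_3(8) > 160.

E[X] = 990784631980/847288609443 ≈ 1.169; E[X] ≥ 1; first-moment method inconclusive here.


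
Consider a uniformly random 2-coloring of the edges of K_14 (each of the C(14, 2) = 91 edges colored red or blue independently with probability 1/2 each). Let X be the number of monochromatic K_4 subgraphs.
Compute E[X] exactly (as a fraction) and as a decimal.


Let X = Σ_S X_S over the C(14, 4) = 1001 subsets S of size 4, where X_S = 1 if the K_4 on S is monochromatic.
For a fixed S, the K_4 on S has C(4, 2) = 6 edges. P[all 6 edges red] = (1/2)^6, and likewise for blue, so P[monochromatic] = 2·(1/2)^6 = 2^{1 − 6} = 1/32.
By linearity of expectation: E[X] = C(14, 4) · 2^{1 − 6} = 1001 · 1/32 = 1001/32.
Numerically: E[X] ≈ 31.2812.

E[X] = C(14,4)·2^(1−C(4,2)) = 1001/32 ≈ 31.2812.


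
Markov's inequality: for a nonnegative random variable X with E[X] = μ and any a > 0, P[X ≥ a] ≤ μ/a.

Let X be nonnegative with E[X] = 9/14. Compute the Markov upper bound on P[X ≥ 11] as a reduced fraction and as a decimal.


μ = E[X] = 9/14, a = 11.
Markov: P[X ≥ 11] ≤ μ/a = (9/14)/11 = 9/154.
Numerically: ≈ 0.058442.
(Since a = 11 > μ = 0.642857, the bound 9/154 is < 1 and informative.)

P[X ≥ 11] ≤ 9/154 ≈ 0.058442.


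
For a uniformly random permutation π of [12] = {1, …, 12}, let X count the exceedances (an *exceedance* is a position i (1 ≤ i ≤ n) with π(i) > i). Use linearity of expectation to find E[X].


Write X = Σ_{i=1}^{12} X_i, where X_i = 1_{π(i) > i}.
For each fixed i, π(i) is uniform over {1, …, 12} (marginal of a uniform permutation), so P[π(i) > i] = (n − i)/n. Summing: Σ_{i=1}^{12} (n − i)/n = (0 + 1 + … + 11)/12 = 12(12 − 1)/(2·12) = (12 − 1)/2.
Hence E[X] = Σ_{i=1}^{12} (12 − i)/12 = 11/2 ≈ 5.50000.

E[X] = 11/2 = 5.50000.


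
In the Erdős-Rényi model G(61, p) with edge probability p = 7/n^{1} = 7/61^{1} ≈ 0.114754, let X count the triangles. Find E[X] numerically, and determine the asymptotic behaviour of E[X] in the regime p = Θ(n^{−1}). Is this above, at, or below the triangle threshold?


Number of potential triangles: C(61, 3) = 35990.
Each occurs with probability p³ ≈ (0.114754)³ ≈ 1.51113970e-03.
By linearity: E[X] = C(61, 3)·p³ ≈ 35990 · 1.51113970e-03 ≈ 54.385918.
Here α = 1, so p = 7/n is exactly at the triangle threshold p ~ 1/n. Asymptotically E[X] → c³/6 = 7³/6 = 343/6 ≈ 57.166667, a bounded constant. In this regime the triangle count is asymptotically Poisson(c³/6).

E[X] ≈ 54.385918; in regime p = Θ(1/n^{1}) E[X] stays bounded (at the triangle threshold p ~ 1/n).


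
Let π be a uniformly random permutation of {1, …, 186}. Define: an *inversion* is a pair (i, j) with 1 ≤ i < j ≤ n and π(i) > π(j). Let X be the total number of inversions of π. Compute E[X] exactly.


Write X = Σ X_I over the C(186, 2) = 17205 pairs i < j, with X_I the indicator of one inversion.
There are 17205 indicators.
For each fixed pair i < j, the values π(i) and π(j) are two distinct elements of {1, …, 186} in uniformly random order; by symmetry P[π(i) > π(j)] = 1/2.
By linearity: E[X] = 17205 · (1/2) = C(186, 2) · (1/2) = 17205/2 = 17205/2 ≈ 8602.500.

E[X] = 17205/2 = 8602.500.


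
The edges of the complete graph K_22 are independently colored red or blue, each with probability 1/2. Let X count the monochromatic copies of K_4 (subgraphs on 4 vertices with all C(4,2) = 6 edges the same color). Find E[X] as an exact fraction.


Let X = Σ_S X_S over the C(22, 4) = 7315 subsets S of size 4, where X_S = 1 if the K_4 on S is monochromatic.
For a fixed S, the K_4 on S has C(4, 2) = 6 edges. P[all 6 edges red] = (1/2)^6, and likewise for blue, so P[monochromatic] = 2·(1/2)^6 = 2^{1 − 6} = 1/32.
By linearity: E[X] = C(22, 4) · 2^{1 − 6} = 7315 · 1/32 = 7315/32.
Numerically: E[X] ≈ 228.594.

E[X] = C(22,4)·2^(1−C(4,2)) = 7315/32 ≈ 228.594.


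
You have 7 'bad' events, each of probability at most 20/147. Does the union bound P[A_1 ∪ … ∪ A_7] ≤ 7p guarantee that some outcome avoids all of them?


Union bound: P[∪_{i=1}^{7} A_i] ≤ Σ_i P[A_i] ≤ 7·p = 7·(20/147) = 20/21.
Numerically: 20/21 ≈ 0.952381.
Is 20/21 < 1? YES.
Since P[∪ A_i] ≤ 20/21 < 1, the complement has P[∩ A_i^c] ≥ 1 − 20/21 = 1/21 > 0, so some outcome avoids every A_i.

7·p = 20/21 ≈ 0.952381; existence CERTIFIED by the union bound.


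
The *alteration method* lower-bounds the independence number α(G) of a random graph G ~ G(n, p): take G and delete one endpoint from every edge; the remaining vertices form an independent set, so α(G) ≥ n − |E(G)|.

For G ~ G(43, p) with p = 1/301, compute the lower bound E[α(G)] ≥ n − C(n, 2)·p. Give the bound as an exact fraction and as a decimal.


E[|E(G)|] = C(43, 2)·p = 903 · (1/301) = 3.
E[α(G)] ≥ n − E[|E(G)|] = 43 − 3 = 40.
Numerically: ≈ 40.00000.
(This is only a lower bound; the true E[α(G)] may be larger.)

E[α(G)] ≥ 40 ≈ 40.00000.


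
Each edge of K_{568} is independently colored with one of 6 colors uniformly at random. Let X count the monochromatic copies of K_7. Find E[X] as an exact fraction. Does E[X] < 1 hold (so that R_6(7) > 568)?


E[X] = C(568, 7) · 6^{1 − 21} = 3646611956239704 · 6^{−20} = 3646611956239704/3656158440062976.
As a reduced fraction: E[X] = 16882462760369/16926659444736 ≈ 0.997.
Is E[X] < 1? YES.
Since E[X] < 1, there exists a 6-coloring of K_{568} with no monochromatic K_7; hence R_6(7) > 568.

E[X] = 16882462760369/16926659444736 ≈ 0.997; E[X] < 1, so R_6(7) > 568.


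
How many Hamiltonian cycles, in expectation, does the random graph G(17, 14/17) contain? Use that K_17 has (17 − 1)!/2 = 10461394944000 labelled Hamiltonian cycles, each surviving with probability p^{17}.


K_17 has (17 − 1)!/2 = 10461394944000 labelled Hamiltonian cycles.
For each such Hamiltonian cycle H, let X_H = 1 if all 17 edges of H are present in G. Then P[X_H = 1] = p^{17} = (14/17)^{17} = 30491346729331195904/827240261886336764177.
By linearity of expectation: E[X] = Σ_H E[X_H] = 10461394944000 · p^{17} = 10461394944000 · 30491346729331195904/827240261886336764177 = 318982020509976309331579109376000/827240261886336764177.
Numerically: E[X] ≈ 3.856e+11.

E[X] = 10461394944000 · (14/17)^{17} = 318982020509976309331579109376000/827240261886336764177 ≈ 3.856e+11.


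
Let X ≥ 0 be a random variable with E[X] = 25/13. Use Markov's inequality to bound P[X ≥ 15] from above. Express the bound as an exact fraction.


μ = E[X] = 25/13, a = 15.
Markov: P[X ≥ 15] ≤ μ/a = (25/13)/15 = 5/39.
Numerically: ≈ 0.1282.
(Since a = 15 > μ = 1.9231, the bound 5/39 is < 1 and informative.)

P[X ≥ 15] ≤ 5/39 ≈ 0.1282.


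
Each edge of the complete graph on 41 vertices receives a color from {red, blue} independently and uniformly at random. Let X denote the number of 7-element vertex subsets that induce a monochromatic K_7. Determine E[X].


Let X = Σ_S X_S over the C(41, 7) = 22481940 subsets S of size 7, where X_S = 1 if the K_7 on S is monochromatic.
For a fixed S, the K_7 on S has C(7, 2) = 21 edges. P[all 21 edges red] = (1/2)^21, and likewise for blue, so P[monochromatic] = 2·(1/2)^21 = 2^{1 − 21} = 1/1048576.
By linearity: E[X] = C(41, 7) · 2^{1 − 21} = 22481940 · 1/1048576 = 5620485/262144.
Numerically: E[X] ≈ 21.44045.

E[X] = C(41,7)·2^(1−C(7,2)) = 5620485/262144 ≈ 21.44045.


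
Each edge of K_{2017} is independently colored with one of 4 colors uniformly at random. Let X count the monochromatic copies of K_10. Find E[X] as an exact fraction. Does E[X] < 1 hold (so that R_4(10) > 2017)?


E[X] = C(2017, 10) · 4^{1 − 45} = 300324964434452596180990448 · 4^{−44} = 300324964434452596180990448/309485009821345068724781056.
As a reduced fraction: E[X] = 18770310277153287261311903/19342813113834066795298816 ≈ 0.9704.
Is E[X] < 1? YES.
Since E[X] < 1, there exists a 4-coloring of K_{2017} with no monochromatic K_10; hence R_4(10) > 2017.

E[X] = 18770310277153287261311903/19342813113834066795298816 ≈ 0.9704; E[X] < 1, so R_4(10) > 2017.


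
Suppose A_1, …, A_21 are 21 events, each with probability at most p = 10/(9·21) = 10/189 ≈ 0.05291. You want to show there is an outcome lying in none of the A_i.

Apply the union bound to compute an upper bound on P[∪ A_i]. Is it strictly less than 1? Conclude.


Union bound: P[∪_{i=1}^{21} A_i] ≤ Σ_i P[A_i] ≤ 21·p = 21·(10/189) = 10/9.
Numerically: 10/9 ≈ 1.11111.
Is 10/9 < 1? NO.
Since the bound 10/9 is ≥ 1, the union bound is uninformative here; it does NOT by itself certify existence.

21·p = 10/9 ≈ 1.11111; existence NOT certified by the union bound.


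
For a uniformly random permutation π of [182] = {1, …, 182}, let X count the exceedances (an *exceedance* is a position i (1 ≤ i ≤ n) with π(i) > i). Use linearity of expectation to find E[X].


Write X = Σ_{i=1}^{182} X_i, where X_i = 1_{π(i) > i}.
For each fixed i, π(i) is uniform over {1, …, 182} (marginal of a uniform permutation), so P[π(i) > i] = (n − i)/n. Summing: Σ_{i=1}^{182} (n − i)/n = (0 + 1 + … + 181)/182 = 182(182 − 1)/(2·182) = (182 − 1)/2.
Hence E[X] = Σ_{i=1}^{182} (182 − i)/182 = 181/2 ≈ 90.50000.

E[X] = 181/2 = 90.50000.


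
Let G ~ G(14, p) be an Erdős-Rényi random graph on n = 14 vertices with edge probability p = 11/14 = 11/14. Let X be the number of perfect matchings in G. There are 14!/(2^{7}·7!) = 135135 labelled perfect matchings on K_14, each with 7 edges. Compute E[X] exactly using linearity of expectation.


K_14 has 14!/(2^{7}·7!) = 135135 labelled perfect matchings.
For each such perfect matching H, let X_H = 1 if all 7 edges of H are present in G. Then P[X_H = 1] = p^{7} = (11/14)^{7} = 19487171/105413504.
By linearity of expectation: E[X] = Σ_H E[X_H] = 135135 · p^{7} = 135135 · 19487171/105413504 = 376199836155/15059072.
Numerically: E[X] ≈ 2.5e+04.

E[X] = 135135 · (11/14)^{7} = 376199836155/15059072 ≈ 2.5e+04.


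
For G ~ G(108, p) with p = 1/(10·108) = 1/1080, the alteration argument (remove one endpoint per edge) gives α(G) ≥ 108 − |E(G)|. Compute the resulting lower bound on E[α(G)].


E[|E(G)|] = C(108, 2)·p = 5778 · (1/1080) = 107/20.
E[α(G)] ≥ n − E[|E(G)|] = 108 − 107/20 = 2053/20.
Numerically: ≈ 102.65000.
(This is only a lower bound; the true E[α(G)] may be larger.)

E[α(G)] ≥ 2053/20 ≈ 102.65000.


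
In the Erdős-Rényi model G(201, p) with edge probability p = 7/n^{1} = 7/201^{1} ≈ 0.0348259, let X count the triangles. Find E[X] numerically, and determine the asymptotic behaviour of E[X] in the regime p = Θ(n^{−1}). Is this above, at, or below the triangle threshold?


Number of potential triangles: C(201, 3) = 1333300.
Each occurs with probability p³ ≈ (0.0348259)³ ≈ 4.22382531e-05.
By linearity: E[X] = C(201, 3)·p³ ≈ 1333300 · 4.22382531e-05 ≈ 56.316263.
Here α = 1, so p = 7/n is exactly at the triangle threshold p ~ 1/n. Asymptotically E[X] → c³/6 = 7³/6 = 343/6 ≈ 57.166667, a bounded constant. In this regime the triangle count is asymptotically Poisson(c³/6).

E[X] ≈ 56.316263; in regime p = Θ(1/n^{1}) E[X] stays bounded (at the triangle threshold p ~ 1/n).


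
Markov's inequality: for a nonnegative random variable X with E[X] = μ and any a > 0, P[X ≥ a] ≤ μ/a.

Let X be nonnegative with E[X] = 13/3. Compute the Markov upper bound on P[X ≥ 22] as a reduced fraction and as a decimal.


μ = E[X] = 13/3, a = 22.
Markov: P[X ≥ 22] ≤ μ/a = (13/3)/22 = 13/66.
Numerically: ≈ 0.1970.
(Since a = 22 > μ = 4.3333, the bound 13/66 is < 1 and informative.)

P[X ≥ 22] ≤ 13/66 ≈ 0.1970.


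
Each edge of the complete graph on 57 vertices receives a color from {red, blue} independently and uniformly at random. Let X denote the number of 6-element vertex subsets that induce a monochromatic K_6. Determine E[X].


Let X = Σ_S X_S over the C(57, 6) = 36288252 subsets S of size 6, where X_S = 1 if the K_6 on S is monochromatic.
For a fixed S, the K_6 on S has C(6, 2) = 15 edges. P[all 15 edges red] = (1/2)^15, and likewise for blue, so P[monochromatic] = 2·(1/2)^15 = 2^{1 − 15} = 1/16384.
By linearity: E[X] = C(57, 6) · 2^{1 − 15} = 36288252 · 1/16384 = 9072063/4096.
Numerically: E[X] ≈ 2214.859131.

E[X] = C(57,6)·2^(1−C(6,2)) = 9072063/4096 ≈ 2214.859131.


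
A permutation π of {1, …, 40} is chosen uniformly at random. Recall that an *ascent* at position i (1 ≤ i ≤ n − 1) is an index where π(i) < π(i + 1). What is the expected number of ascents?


Write X = Σ X_I over i = 1, …, 39, with X_I the indicator of one ascent.
There are 39 indicators.
For each fixed i, the pair (π(i), π(i+1)) is a uniformly random ordered pair of distinct values from {1, …, 40}; by symmetry P[π(i) < π(i+1)] = 1/2.
By linearity: E[X] = 39 · (1/2) = (40 − 1) · (1/2) = 39/2 ≈ 19.50000.

E[X] = 39/2 = 19.50000.


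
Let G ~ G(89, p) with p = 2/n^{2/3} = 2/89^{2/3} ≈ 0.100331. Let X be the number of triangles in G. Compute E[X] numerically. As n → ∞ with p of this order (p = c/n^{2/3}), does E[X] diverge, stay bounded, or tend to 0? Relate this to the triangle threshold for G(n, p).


Number of potential triangles: C(89, 3) = 113564.
Each occurs with probability p³ ≈ (0.100331)³ ≈ 1.00997349e-03.
By linearity: E[X] = C(89, 3)·p³ ≈ 113564 · 1.00997349e-03 ≈ 114.696629.
Since α = 2/3 < 1, p = c/n^{2/3} ≫ 1/n is above the triangle threshold p ~ 1/n. Asymptotically E[X] ~ (c³/6)·n^{3(1−α)} = (2³/6)·n^{1} → ∞; triangles are abundant w.h.p.

E[X] ≈ 114.696629; in regime p = Θ(1/n^{2/3}) E[X] diverges (above the triangle threshold p ~ 1/n).


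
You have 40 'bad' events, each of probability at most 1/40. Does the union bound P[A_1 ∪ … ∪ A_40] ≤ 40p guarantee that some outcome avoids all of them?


Union bound: P[∪_{i=1}^{40} A_i] ≤ Σ_i P[A_i] ≤ 40·p = 40·(1/40) = 1.
Numerically: 1 ≈ 1.0000000.
Is 1 < 1? NO.
Since the bound 1 is ≥ 1, the union bound is uninformative here; it does NOT by itself certify existence.

40·p = 1 ≈ 1.0000000; existence NOT certified by the union bound.


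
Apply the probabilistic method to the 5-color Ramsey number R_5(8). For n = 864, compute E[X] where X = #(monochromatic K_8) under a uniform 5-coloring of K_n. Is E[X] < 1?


E[X] = C(864, 8) · 5^{1 − 28} = 7455455062926006708 · 5^{−27} = 7455455062926006708/7450580596923828125.
As a reduced fraction: E[X] = 7455455062926006708/7450580596923828125 ≈ 1.00065.
Is E[X] < 1? NO.
Since E[X] ≥ 1, the first-moment bound is inconclusive at n = 864; it does NOT by itself certify R_5(8) > 864.

E[X] = 7455455062926006708/7450580596923828125 ≈ 1.00065; E[X] ≥ 1; first-moment method inconclusive here.


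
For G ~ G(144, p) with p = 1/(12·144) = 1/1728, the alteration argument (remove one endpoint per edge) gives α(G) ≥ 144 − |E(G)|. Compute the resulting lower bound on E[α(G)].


E[|E(G)|] = C(144, 2)·p = 10296 · (1/1728) = 143/24.
E[α(G)] ≥ n − E[|E(G)|] = 144 − 143/24 = 3313/24.
Numerically: ≈ 138.0417.
(This is only a lower bound; the true E[α(G)] may be larger.)

E[α(G)] ≥ 3313/24 ≈ 138.0417.


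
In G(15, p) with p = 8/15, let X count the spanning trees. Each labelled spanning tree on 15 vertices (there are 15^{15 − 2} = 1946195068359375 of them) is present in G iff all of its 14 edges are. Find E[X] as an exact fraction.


K_15 has 15^{15 − 2} = 1946195068359375 labelled spanning trees.
For each such spanning tree H, let X_H = 1 if all 14 edges of H are present in G. Then P[X_H = 1] = p^{14} = (8/15)^{14} = 4398046511104/29192926025390625.
By linearity of expectation: E[X] = Σ_H E[X_H] = 1946195068359375 · p^{14} = 1946195068359375 · 4398046511104/29192926025390625 = 4398046511104/15.
Numerically: E[X] ≈ 2.932e+11.

E[X] = 1946195068359375 · (8/15)^{14} = 4398046511104/15 ≈ 2.932e+11.


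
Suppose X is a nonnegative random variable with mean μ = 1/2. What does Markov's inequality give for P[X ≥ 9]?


μ = E[X] = 1/2, a = 9.
Markov: P[X ≥ 9] ≤ μ/a = (1/2)/9 = 1/18.
Numerically: ≈ 0.056.
(Since a = 9 > μ = 0.500, the bound 1/18 is < 1 and informative.)

P[X ≥ 9] ≤ 1/18 ≈ 0.056.


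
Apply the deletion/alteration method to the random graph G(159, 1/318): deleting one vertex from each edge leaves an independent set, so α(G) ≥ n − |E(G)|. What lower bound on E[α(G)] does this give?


E[|E(G)|] = C(159, 2)·p = 12561 · (1/318) = 79/2.
E[α(G)] ≥ n − E[|E(G)|] = 159 − 79/2 = 239/2.
Numerically: ≈ 119.500000.
(This is only a lower bound; the true E[α(G)] may be larger.)

E[α(G)] ≥ 239/2 ≈ 119.500000.


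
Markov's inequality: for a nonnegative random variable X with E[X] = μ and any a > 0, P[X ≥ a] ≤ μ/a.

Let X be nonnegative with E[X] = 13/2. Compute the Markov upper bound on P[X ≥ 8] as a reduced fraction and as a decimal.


μ = E[X] = 13/2, a = 8.
Markov: P[X ≥ 8] ≤ μ/a = (13/2)/8 = 13/16.
Numerically: ≈ 0.812500.
(Since a = 8 > μ = 6.500000, the bound 13/16 is < 1 and informative.)

P[X ≥ 8] ≤ 13/16 ≈ 0.812500.


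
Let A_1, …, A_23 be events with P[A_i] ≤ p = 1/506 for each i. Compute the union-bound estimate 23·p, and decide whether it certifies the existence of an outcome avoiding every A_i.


Union bound: P[∪_{i=1}^{23} A_i] ≤ Σ_i P[A_i] ≤ 23·p = 23·(1/506) = 1/22.
Numerically: 1/22 ≈ 0.0455.
Is 1/22 < 1? YES.
Since P[∪ A_i] ≤ 1/22 < 1, the complement has P[∩ A_i^c] ≥ 1 − 1/22 = 21/22 > 0, so some outcome avoids every A_i.

23·p = 1/22 ≈ 0.0455; existence CERTIFIED by the union bound.


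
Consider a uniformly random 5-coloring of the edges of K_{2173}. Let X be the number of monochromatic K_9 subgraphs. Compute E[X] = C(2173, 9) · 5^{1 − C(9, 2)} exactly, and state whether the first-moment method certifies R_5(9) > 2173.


E[X] = C(2173, 9) · 5^{1 − 36} = 2927993888115921319674265 · 5^{−35} = 2927993888115921319674265/2910383045673370361328125.
As a reduced fraction: E[X] = 585598777623184263934853/582076609134674072265625 ≈ 1.0060510.
Is E[X] < 1? NO.
Since E[X] ≥ 1, the first-moment bound is inconclusive at n = 2173; it does NOT by itself certify R_5(9) > 2173.

E[X] = 585598777623184263934853/582076609134674072265625 ≈ 1.0060510; E[X] ≥ 1; first-moment method inconclusive here.


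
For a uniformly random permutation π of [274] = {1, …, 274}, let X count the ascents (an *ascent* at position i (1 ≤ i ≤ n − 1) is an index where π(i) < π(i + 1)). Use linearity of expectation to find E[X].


Write X = Σ X_I over i = 1, …, 273, with X_I the indicator of one ascent.
There are 273 indicators.
For each fixed i, the pair (π(i), π(i+1)) is a uniformly random ordered pair of distinct values from {1, …, 274}; by symmetry P[π(i) < π(i+1)] = 1/2.
By linearity: E[X] = 273 · (1/2) = (274 − 1) · (1/2) = 273/2 ≈ 136.500000.

E[X] = 273/2 = 136.500000.


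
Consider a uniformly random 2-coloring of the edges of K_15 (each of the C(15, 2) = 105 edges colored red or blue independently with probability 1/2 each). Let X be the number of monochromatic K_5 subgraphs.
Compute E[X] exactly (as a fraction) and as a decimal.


Let X = Σ_S X_S over the C(15, 5) = 3003 subsets S of size 5, where X_S = 1 if the K_5 on S is monochromatic.
For a fixed S, the K_5 on S has C(5, 2) = 10 edges. P[all 10 edges red] = (1/2)^10, and likewise for blue, so P[monochromatic] = 2·(1/2)^10 = 2^{1 − 10} = 1/512.
By linearity of expectation: E[X] = C(15, 5) · 2^{1 − 10} = 3003 · 1/512 = 3003/512.
Numerically: E[X] ≈ 5.865.

E[X] = C(15,5)·2^(1−C(5,2)) = 3003/512 ≈ 5.865.


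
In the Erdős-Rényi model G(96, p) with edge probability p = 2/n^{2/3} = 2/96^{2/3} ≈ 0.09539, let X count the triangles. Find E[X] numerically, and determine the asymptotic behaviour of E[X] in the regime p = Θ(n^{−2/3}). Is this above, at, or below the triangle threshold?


Number of potential triangles: C(96, 3) = 142880.
Each occurs with probability p³ ≈ (0.09539)³ ≈ 8.680556e-04.
By linearity: E[X] = C(96, 3)·p³ ≈ 142880 · 8.680556e-04 ≈ 124.0278.
Since α = 2/3 < 1, p = c/n^{2/3} ≫ 1/n is above the triangle threshold p ~ 1/n. Asymptotically E[X] ~ (c³/6)·n^{3(1−α)} = (2³/6)·n^{1} → ∞; triangles are abundant w.h.p.

E[X] ≈ 124.0278; in regime p = Θ(1/n^{2/3}) E[X] diverges (above the triangle threshold p ~ 1/n).


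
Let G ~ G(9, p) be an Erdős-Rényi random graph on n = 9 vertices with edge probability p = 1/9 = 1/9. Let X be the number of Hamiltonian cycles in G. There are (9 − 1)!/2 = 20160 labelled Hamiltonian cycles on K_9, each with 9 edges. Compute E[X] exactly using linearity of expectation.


K_9 has (9 − 1)!/2 = 20160 labelled Hamiltonian cycles.
For each such Hamiltonian cycle H, let X_H = 1 if all 9 edges of H are present in G. Then P[X_H = 1] = p^{9} = (1/9)^{9} = 1/387420489.
Summing the indicators: E[X] = Σ_H E[X_H] = 20160 · p^{9} = 20160 · 1/387420489 = 2240/43046721.
Numerically: E[X] ≈ 5.2e-05.

E[X] = 20160 · (1/9)^{9} = 2240/43046721 ≈ 5.2e-05.


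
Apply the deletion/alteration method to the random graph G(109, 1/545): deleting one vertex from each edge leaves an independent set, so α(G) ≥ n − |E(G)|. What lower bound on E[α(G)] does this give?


E[|E(G)|] = C(109, 2)·p = 5886 · (1/545) = 54/5.
E[α(G)] ≥ n − E[|E(G)|] = 109 − 54/5 = 491/5.
Numerically: ≈ 98.200000.
(This is only a lower bound; the true E[α(G)] may be larger.)

E[α(G)] ≥ 491/5 ≈ 98.200000.


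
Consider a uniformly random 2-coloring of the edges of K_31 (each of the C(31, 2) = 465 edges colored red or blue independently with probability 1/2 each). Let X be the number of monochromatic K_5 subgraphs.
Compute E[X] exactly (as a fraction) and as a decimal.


Let X = Σ_S X_S over the C(31, 5) = 169911 subsets S of size 5, where X_S = 1 if the K_5 on S is monochromatic.
For a fixed S, the K_5 on S has C(5, 2) = 10 edges. P[all 10 edges red] = (1/2)^10, and likewise for blue, so P[monochromatic] = 2·(1/2)^10 = 2^{1 − 10} = 1/512.
By linearity of expectation: E[X] = C(31, 5) · 2^{1 − 10} = 169911 · 1/512 = 169911/512.
Numerically: E[X] ≈ 331.857.

E[X] = C(31,5)·2^(1−C(5,2)) = 169911/512 ≈ 331.857.
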